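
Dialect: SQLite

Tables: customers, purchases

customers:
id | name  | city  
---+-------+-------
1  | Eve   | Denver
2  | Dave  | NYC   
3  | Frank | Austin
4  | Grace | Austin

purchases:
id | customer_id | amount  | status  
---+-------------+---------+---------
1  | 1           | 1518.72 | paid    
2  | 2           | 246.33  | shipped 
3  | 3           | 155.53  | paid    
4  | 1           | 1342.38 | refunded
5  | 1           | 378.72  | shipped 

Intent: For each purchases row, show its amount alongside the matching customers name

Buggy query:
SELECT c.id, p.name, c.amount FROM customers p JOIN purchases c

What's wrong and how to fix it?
Bug: Missing join condition: each purchases row is matched to all customers rows instead of just its own

Fix: Add ON c.customer_id = p.id to the JOIN

Corrected query:
SELECT c.id, p.name, c.amount FROM customers p JOIN purchases c ON c.customer_id = p.id

Result:
id | name  | amount 
---+-------+--------
1  | Eve   | 1518.72
2  | Dave  | 246.33 
3  | Frank | 155.53 
4  | Eve   | 1342.38
5  | Eve   | 378.72 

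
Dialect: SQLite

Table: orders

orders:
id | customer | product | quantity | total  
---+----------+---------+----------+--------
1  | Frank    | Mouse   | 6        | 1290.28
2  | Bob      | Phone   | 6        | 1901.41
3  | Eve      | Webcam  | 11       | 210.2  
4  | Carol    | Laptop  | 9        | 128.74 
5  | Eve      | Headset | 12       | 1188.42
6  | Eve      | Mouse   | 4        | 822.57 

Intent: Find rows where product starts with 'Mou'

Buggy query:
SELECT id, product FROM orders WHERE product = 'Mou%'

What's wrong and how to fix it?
Bug: '=' compares the literal string including the % character; pattern matching needs LIKE

Fix: Replace '=' with LIKE so 'Mou%' is treated as a pattern

Corrected query:
SELECT id, product FROM orders WHERE product LIKE 'Mou%'

Result:
id | product
---+--------
1  | Mouse  
6  | Mouse  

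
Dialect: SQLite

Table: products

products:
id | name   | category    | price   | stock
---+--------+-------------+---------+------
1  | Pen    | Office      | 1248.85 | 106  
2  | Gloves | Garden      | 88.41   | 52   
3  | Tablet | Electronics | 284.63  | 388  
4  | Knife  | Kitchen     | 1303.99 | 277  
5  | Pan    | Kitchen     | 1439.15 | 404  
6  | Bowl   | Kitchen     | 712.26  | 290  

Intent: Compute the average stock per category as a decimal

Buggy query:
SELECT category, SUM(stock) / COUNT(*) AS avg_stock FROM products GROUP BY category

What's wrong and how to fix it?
Bug: Both operands are integers, so '/' performs integer division and truncates

Fix: Cast one side to REAL so the division keeps the fractional part

Corrected query:
SELECT category, SUM(stock) * 1.0 / COUNT(*) AS avg_stock FROM products GROUP BY category

Result:
category    | avg_stock 
------------+-----------
Electronics | 388       
Garden      | 52        
Kitchen     | 323.666667
Office      | 106       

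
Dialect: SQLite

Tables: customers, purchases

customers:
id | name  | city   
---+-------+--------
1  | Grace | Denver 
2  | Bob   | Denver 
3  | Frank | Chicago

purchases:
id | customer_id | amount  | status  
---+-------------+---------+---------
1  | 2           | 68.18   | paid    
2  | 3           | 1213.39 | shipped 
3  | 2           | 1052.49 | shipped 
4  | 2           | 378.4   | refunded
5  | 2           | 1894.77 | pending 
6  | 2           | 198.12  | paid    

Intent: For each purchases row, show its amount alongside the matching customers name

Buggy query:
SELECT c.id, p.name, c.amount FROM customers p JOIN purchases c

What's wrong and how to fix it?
Bug: JOIN with no ON clause produces a cartesian product; every purchases row pairs with every customers row

Fix: Specify the join condition linking the foreign key to the parent id

Corrected query:
SELECT c.id, p.name, c.amount FROM customers p JOIN purchases c ON c.customer_id = p.id

Result:
id | name  | amount 
---+-------+--------
1  | Bob   | 68.18  
2  | Frank | 1213.39
3  | Bob   | 1052.49
4  | Bob   | 378.4  
5  | Bob   | 1894.77
6  | Bob   | 198.12 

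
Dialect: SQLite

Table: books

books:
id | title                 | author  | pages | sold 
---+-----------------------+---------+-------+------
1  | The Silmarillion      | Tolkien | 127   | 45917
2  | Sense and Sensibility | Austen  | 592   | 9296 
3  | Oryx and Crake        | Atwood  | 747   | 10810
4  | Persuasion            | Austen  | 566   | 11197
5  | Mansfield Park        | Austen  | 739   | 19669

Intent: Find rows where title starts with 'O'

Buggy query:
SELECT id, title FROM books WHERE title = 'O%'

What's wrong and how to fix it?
Bug: Wildcards only work with LIKE; '=' treats '%' as a literal character

Fix: Replace '=' with LIKE so 'O%' is treated as a pattern

Corrected query:
SELECT id, title FROM books WHERE title LIKE 'O%'

Result:
id | title         
---+---------------
3  | Oryx and Crake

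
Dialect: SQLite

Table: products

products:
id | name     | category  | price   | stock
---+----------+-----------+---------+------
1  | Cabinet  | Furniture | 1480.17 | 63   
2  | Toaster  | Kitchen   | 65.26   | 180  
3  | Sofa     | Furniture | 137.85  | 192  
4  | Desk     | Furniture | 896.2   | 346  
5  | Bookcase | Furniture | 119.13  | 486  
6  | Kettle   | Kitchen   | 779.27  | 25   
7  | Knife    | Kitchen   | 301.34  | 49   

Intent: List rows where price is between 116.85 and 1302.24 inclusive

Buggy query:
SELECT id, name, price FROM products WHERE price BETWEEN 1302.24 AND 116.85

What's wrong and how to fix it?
Bug: BETWEEN expects the lower bound first; with 1302.24 AND 116.85 the range is empty

Fix: Write BETWEEN 116.85 AND 1302.24

Corrected query:
SELECT id, name, price FROM products WHERE price BETWEEN 116.85 AND 1302.24

Result:
id | name     | price 
---+----------+-------
3  | Sofa     | 137.85
4  | Desk     | 896.2 
5  | Bookcase | 119.13
6  | Kettle   | 779.27
7  | Knife    | 301.34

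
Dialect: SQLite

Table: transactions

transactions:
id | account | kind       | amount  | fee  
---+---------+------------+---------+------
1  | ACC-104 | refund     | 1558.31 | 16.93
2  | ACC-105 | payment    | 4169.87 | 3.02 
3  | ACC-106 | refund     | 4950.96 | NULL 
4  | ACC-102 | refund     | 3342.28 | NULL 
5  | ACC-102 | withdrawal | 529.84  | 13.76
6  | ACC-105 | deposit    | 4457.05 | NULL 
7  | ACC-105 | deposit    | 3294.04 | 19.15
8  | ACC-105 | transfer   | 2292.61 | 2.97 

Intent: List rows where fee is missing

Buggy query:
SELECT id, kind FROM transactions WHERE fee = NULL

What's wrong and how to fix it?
Bug: Comparing to NULL with '=' never matches; NULL = NULL is unknown, not true

Fix: Use IS NULL to test for NULL

Corrected query:
SELECT id, kind FROM transactions WHERE fee IS NULL

Result:
id | kind   
---+--------
3  | refund 
4  | refund 
6  | deposit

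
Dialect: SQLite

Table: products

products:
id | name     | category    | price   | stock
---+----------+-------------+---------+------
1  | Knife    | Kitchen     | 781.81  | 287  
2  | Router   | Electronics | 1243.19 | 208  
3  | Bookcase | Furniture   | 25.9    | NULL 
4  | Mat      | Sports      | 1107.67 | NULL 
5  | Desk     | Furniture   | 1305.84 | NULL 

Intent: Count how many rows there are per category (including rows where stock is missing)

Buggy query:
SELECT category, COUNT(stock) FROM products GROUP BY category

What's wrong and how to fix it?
Bug: COUNT(stock) skips NULLs, so groups with missing stock are undercounted

Fix: Use COUNT(*) to count all rows regardless of NULL

Corrected query:
SELECT category, COUNT(*) FROM products GROUP BY category

Result:
category    | COUNT(*)
------------+---------
Electronics | 1       
Furniture   | 2       
Kitchen     | 1       
Sports      | 1       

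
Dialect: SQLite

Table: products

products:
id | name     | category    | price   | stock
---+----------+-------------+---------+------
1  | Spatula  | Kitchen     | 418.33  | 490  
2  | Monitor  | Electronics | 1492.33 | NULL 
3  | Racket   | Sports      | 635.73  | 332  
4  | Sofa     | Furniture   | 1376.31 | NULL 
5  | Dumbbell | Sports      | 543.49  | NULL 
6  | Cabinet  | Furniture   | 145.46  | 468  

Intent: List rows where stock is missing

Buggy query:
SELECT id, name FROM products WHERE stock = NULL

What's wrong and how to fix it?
Bug: '= NULL' is always unknown in SQL three-valued logic, so no rows match

Fix: Use IS NULL to test for NULL

Corrected query:
SELECT id, name FROM products WHERE stock IS NULL

Result:
id | name    
---+---------
2  | Monitor 
4  | Sofa    
5  | Dumbbell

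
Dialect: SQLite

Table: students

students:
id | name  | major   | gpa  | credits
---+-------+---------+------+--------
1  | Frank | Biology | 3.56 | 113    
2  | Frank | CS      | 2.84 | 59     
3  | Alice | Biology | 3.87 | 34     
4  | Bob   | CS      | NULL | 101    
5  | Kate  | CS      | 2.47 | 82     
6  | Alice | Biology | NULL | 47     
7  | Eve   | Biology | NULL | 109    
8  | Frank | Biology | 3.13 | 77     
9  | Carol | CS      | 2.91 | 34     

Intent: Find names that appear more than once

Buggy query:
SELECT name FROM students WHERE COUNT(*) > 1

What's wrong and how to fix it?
Bug: COUNT(*) is an aggregate and cannot be used in WHERE

Fix: Group first, then use HAVING for the count condition

Corrected query:
SELECT name FROM students GROUP BY name HAVING COUNT(*) > 1

Result:
name 
-----
Alice
Frank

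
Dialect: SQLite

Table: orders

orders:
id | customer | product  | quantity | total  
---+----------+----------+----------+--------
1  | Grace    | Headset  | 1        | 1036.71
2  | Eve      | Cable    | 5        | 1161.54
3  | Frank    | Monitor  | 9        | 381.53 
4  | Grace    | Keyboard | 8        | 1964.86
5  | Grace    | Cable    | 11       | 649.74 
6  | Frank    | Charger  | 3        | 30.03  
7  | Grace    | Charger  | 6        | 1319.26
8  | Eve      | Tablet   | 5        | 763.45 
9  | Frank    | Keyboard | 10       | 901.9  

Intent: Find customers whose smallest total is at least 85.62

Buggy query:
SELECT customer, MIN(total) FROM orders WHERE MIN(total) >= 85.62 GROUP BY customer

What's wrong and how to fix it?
Bug: Aggregates like MIN are computed per group after WHERE runs

Fix: Use HAVING for the per-group MIN condition

Corrected query:
SELECT customer, MIN(total) FROM orders GROUP BY customer HAVING MIN(total) >= 85.62

Result:
customer | MIN(total)
---------+-----------
Eve      | 763.45    
Grace    | 649.74    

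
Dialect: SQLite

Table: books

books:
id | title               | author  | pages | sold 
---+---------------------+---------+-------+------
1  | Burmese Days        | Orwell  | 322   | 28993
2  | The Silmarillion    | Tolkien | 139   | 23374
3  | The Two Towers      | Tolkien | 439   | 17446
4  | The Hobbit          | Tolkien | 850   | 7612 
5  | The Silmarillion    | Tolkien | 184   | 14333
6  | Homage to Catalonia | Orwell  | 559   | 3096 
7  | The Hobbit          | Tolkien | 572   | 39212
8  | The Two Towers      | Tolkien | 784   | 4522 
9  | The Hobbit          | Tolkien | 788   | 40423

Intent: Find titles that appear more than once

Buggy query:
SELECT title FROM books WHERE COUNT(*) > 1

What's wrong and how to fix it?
Bug: COUNT(*) is an aggregate and cannot be used in WHERE

Fix: GROUP BY title, then filter groups with HAVING COUNT(*) > 1

Corrected query:
SELECT title FROM books GROUP BY title HAVING COUNT(*) > 1

Result:
title           
----------------
The Hobbit      
The Silmarillion
The Two Towers  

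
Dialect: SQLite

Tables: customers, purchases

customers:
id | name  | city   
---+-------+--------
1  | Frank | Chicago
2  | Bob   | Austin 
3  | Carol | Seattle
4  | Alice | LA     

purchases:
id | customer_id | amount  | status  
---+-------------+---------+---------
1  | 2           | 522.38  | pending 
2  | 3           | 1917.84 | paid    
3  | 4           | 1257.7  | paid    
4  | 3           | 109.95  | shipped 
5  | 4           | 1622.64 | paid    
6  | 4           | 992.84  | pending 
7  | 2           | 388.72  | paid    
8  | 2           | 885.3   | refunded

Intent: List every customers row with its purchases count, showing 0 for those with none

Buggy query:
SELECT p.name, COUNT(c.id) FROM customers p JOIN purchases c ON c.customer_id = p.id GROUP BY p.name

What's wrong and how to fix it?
Bug: INNER JOIN drops customers rows that have no matching purchases rows

Fix: Use LEFT JOIN so parents without children still appear (COUNT(c.id) gives 0)

Corrected query:
SELECT p.name, COUNT(c.id) FROM customers p LEFT JOIN purchases c ON c.customer_id = p.id GROUP BY p.name

Result:
name  | COUNT(c.id)
------+------------
Alice | 3          
Bob   | 3          
Carol | 2          
Frank | 0          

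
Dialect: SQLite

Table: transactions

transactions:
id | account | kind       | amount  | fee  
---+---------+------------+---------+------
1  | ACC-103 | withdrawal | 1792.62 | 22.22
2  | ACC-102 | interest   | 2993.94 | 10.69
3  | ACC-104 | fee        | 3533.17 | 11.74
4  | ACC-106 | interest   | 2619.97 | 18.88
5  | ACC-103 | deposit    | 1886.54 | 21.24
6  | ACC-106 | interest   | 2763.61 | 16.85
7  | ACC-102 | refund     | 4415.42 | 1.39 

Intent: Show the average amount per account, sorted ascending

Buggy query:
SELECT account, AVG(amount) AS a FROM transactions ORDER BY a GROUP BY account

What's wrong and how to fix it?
Bug: GROUP BY must precede ORDER BY

Fix: Reorder: SELECT … FROM … GROUP BY … ORDER BY …

Corrected query:
SELECT account, AVG(amount) AS a FROM transactions GROUP BY account ORDER BY a

Result:
account | a      
--------+--------
ACC-103 | 1839.58
ACC-106 | 2691.79
ACC-104 | 3533.17
ACC-102 | 3704.68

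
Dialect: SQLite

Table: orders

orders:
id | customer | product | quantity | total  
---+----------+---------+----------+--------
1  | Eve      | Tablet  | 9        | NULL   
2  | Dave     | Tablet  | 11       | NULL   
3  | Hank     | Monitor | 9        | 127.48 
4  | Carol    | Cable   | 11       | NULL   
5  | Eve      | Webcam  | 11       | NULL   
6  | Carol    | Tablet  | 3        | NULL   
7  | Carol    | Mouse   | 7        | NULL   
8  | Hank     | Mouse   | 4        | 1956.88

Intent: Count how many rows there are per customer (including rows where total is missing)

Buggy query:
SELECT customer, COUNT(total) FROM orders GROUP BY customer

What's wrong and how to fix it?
Bug: COUNT(total) skips NULLs, so groups with missing total are undercounted

Fix: Use COUNT(*) to count all rows regardless of NULL

Corrected query:
SELECT customer, COUNT(*) FROM orders GROUP BY customer

Result:
customer | COUNT(*)
---------+---------
Carol    | 3       
Dave     | 1       
Eve      | 2       
Hank     | 2       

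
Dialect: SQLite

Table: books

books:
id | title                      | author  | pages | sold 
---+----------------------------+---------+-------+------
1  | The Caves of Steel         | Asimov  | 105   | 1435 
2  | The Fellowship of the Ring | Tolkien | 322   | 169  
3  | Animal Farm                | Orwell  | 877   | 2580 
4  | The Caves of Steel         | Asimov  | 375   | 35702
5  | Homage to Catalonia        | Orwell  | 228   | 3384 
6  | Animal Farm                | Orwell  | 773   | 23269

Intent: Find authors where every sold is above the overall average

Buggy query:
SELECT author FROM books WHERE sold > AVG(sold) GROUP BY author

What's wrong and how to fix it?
Bug: AVG() is an aggregate; it can't sit directly in WHERE

Fix: Compute the overall average in a scalar subquery and compare each group's MIN against it in HAVING

Corrected query:
SELECT author FROM books GROUP BY author HAVING MIN(sold) > (SELECT AVG(sold) FROM books)

Result:
(no rows)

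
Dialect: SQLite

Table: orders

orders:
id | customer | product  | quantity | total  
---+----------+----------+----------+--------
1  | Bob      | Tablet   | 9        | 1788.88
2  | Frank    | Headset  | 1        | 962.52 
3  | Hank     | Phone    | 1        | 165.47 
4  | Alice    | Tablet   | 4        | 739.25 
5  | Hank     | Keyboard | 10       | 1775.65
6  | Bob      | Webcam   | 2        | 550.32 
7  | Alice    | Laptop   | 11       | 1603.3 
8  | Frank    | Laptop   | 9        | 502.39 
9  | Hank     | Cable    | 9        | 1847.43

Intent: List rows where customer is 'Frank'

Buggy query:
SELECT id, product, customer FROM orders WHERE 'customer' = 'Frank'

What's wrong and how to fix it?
Bug: 'customer' in single quotes is a string literal, not the column; the comparison is literal-vs-literal and never true

Fix: Remove the quotes around the column name (or use double quotes for an identifier)

Corrected query:
SELECT id, product, customer FROM orders WHERE customer = 'Frank'

Result:
id | product | customer
---+---------+---------
2  | Headset | Frank   
8  | Laptop  | Frank   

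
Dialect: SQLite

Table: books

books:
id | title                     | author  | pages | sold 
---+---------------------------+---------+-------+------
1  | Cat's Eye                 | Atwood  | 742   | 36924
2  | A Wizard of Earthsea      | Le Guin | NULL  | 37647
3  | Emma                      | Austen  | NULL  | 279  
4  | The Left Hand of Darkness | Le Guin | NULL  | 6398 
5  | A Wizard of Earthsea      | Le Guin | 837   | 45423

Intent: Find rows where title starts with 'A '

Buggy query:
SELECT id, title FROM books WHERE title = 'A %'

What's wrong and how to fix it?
Bug: '=' compares the literal string including the % character; pattern matching needs LIKE

Fix: Replace '=' with LIKE so 'A %' is treated as a pattern

Corrected query:
SELECT id, title FROM books WHERE title LIKE 'A %'

Result:
id | title               
---+---------------------
2  | A Wizard of Earthsea
5  | A Wizard of Earthsea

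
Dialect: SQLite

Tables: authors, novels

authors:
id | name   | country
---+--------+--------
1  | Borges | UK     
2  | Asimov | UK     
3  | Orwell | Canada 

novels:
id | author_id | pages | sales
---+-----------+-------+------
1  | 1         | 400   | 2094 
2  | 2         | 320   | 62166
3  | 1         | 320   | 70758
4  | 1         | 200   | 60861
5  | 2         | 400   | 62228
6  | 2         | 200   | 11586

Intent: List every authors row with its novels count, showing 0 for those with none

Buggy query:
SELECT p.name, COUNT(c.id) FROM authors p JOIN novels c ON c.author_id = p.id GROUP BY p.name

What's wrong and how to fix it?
Bug: INNER JOIN drops authors rows that have no matching novels rows

Fix: Switch to LEFT JOIN to retain unmatched parent rows

Corrected query:
SELECT p.name, COUNT(c.id) FROM authors p LEFT JOIN novels c ON c.author_id = p.id GROUP BY p.name

Result:
name   | COUNT(c.id)
-------+------------
Asimov | 3          
Borges | 3          
Orwell | 0          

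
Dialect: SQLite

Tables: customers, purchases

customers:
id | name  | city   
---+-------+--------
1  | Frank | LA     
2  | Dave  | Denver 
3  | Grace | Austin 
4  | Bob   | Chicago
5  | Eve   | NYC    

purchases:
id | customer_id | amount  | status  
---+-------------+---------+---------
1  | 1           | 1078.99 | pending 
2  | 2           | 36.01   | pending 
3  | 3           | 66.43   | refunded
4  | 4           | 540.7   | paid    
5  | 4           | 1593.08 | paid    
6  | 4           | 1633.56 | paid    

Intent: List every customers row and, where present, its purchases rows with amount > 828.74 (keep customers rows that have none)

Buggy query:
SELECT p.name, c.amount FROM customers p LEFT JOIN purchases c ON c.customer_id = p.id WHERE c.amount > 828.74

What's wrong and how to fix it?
Bug: A WHERE condition on the right-hand table after LEFT JOIN drops unmatched parents

Fix: Put 'c.amount > 828.74' in the JOIN's ON clause instead of WHERE

Corrected query:
SELECT p.name, c.amount FROM customers p LEFT JOIN purchases c ON c.customer_id = p.id AND c.amount > 828.74

Result:
name  | amount 
------+--------
Frank | 1078.99
Dave  | NULL   
Grace | NULL   
Bob   | 1593.08
Bob   | 1633.56
Eve   | NULL   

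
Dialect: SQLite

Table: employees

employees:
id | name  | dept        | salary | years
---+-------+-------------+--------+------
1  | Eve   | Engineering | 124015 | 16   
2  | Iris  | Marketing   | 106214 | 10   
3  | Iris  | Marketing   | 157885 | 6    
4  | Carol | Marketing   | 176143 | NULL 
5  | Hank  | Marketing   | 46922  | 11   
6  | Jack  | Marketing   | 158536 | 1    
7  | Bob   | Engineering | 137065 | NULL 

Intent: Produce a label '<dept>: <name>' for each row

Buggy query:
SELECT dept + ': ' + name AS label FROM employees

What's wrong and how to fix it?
Bug: '+' is numeric addition; on text columns SQLite converts them to 0 instead of concatenating

Fix: Replace + with || to concatenate text

Corrected query:
SELECT dept || ': ' || name AS label FROM employees

Result:
label           
----------------
Engineering: Eve
Marketing: Iris 
Marketing: Iris 
Marketing: Carol
Marketing: Hank 
Marketing: Jack 
Engineering: Bob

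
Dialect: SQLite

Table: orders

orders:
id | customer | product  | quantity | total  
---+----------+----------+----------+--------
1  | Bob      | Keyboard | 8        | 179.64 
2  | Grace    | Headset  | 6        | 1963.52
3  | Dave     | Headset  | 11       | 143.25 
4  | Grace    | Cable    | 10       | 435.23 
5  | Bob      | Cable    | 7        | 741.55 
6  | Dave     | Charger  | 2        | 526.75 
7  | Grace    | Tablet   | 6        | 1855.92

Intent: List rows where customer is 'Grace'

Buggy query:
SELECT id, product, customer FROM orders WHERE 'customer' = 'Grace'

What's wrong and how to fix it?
Bug: 'customer' in single quotes is a string literal, not the column; the comparison is literal-vs-literal and never true

Fix: Reference the column as customer without single quotes

Corrected query:
SELECT id, product, customer FROM orders WHERE customer = 'Grace'

Result:
id | product | customer
---+---------+---------
2  | Headset | Grace   
4  | Cable   | Grace   
7  | Tablet  | Grace   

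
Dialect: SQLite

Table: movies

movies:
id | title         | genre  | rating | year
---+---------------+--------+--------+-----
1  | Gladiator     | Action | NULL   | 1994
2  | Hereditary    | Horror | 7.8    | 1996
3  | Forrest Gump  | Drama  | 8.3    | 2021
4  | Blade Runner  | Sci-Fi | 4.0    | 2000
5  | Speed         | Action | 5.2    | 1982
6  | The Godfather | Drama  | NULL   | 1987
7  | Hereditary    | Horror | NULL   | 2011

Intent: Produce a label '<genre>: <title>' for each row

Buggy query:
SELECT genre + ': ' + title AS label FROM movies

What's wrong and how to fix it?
Bug: SQLite uses || for string concatenation; + coerces text to numbers (yielding 0)

Fix: Use the || operator for string concatenation

Corrected query:
SELECT genre || ': ' || title AS label FROM movies

Result:
label               
--------------------
Action: Gladiator   
Horror: Hereditary  
Drama: Forrest Gump 
Sci-Fi: Blade Runner
Action: Speed       
Drama: The Godfather
Horror: Hereditary  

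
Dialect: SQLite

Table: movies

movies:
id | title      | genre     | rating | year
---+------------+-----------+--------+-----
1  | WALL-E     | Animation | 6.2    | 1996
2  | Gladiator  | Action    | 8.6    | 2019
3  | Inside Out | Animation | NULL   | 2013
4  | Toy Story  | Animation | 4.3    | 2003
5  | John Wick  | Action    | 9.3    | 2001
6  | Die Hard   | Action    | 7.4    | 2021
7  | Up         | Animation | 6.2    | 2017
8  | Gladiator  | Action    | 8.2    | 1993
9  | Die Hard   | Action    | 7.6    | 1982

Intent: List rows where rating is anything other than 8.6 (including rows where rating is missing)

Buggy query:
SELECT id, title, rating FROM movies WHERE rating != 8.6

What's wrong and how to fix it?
Bug: Inequality against NULL is unknown, not true; rows with NULL are dropped

Fix: Handle NULL separately with IS NULL alongside the inequality

Corrected query:
SELECT id, title, rating FROM movies WHERE rating != 8.6 OR rating IS NULL

Result:
id | title      | rating
---+------------+-------
1  | WALL-E     | 6.2   
3  | Inside Out | NULL  
4  | Toy Story  | 4.3   
5  | John Wick  | 9.3   
6  | Die Hard   | 7.4   
7  | Up         | 6.2   
8  | Gladiator  | 8.2   
9  | Die Hard   | 7.6   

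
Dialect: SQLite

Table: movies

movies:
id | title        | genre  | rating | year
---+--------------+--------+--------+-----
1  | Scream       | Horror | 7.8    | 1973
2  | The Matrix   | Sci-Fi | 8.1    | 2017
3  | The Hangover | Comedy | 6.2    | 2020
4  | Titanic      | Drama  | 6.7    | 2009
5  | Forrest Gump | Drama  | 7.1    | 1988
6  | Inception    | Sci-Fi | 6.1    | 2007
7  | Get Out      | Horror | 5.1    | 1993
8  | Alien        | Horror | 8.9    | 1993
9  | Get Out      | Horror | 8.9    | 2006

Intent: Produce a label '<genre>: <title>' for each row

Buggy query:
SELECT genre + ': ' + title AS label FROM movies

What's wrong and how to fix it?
Bug: '+' is numeric addition; on text columns SQLite converts them to 0 instead of concatenating

Fix: Use the || operator for string concatenation

Corrected query:
SELECT genre || ': ' || title AS label FROM movies

Result:
label               
--------------------
Horror: Scream      
Sci-Fi: The Matrix  
Comedy: The Hangover
Drama: Titanic      
Drama: Forrest Gump 
Sci-Fi: Inception   
Horror: Get Out     
Horror: Alien       
Horror: Get Out     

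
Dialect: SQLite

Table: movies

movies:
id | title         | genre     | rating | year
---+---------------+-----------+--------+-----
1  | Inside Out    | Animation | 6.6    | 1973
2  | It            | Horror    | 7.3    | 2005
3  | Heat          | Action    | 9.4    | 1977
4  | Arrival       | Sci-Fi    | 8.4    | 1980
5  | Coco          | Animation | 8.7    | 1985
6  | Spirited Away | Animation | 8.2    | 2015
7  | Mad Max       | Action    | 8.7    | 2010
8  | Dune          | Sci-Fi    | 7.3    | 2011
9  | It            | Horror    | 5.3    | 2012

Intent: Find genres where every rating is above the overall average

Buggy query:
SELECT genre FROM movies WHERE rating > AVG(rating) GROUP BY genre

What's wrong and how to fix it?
Bug: WHERE evaluates per row before aggregation, so AVG() is unavailable

Fix: Use a subquery for AVG and a HAVING MIN(...) filter so the condition holds for every row in the group

Corrected query:
SELECT genre FROM movies GROUP BY genre HAVING MIN(rating) > (SELECT AVG(rating) FROM movies)

Result:
genre 
------
Action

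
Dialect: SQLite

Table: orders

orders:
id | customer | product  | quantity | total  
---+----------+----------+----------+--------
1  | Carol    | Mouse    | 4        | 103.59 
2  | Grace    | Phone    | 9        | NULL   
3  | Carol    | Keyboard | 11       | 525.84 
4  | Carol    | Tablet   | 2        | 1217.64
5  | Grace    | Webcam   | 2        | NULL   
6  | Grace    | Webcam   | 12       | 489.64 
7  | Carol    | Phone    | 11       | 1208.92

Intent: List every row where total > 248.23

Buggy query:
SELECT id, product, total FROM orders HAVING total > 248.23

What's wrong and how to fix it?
Bug: HAVING filters the output of aggregation, but this query has no GROUP BY and no aggregate functions, so SQLite rejects it (HAVING clause on a non-aggregate query); the condition here is per row

Fix: Replace HAVING with WHERE since the condition applies to individual rows

Corrected query:
SELECT id, product, total FROM orders WHERE total > 248.23

Result:
id | product  | total  
---+----------+--------
3  | Keyboard | 525.84 
4  | Tablet   | 1217.64
6  | Webcam   | 489.64 
7  | Phone    | 1208.92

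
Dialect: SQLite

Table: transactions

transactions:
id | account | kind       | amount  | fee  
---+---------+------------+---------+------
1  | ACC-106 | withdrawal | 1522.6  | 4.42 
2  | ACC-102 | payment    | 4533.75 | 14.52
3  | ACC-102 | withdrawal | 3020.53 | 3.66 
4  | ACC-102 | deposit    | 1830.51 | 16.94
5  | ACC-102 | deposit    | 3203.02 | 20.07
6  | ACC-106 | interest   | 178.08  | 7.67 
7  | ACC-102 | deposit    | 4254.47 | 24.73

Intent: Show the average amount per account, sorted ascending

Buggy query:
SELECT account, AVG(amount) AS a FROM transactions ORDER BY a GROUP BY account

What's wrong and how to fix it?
Bug: GROUP BY must precede ORDER BY

Fix: Reorder: SELECT … FROM … GROUP BY … ORDER BY …

Corrected query:
SELECT account, AVG(amount) AS a FROM transactions GROUP BY account ORDER BY a

Result:
account | a       
--------+---------
ACC-106 | 850.34  
ACC-102 | 3368.456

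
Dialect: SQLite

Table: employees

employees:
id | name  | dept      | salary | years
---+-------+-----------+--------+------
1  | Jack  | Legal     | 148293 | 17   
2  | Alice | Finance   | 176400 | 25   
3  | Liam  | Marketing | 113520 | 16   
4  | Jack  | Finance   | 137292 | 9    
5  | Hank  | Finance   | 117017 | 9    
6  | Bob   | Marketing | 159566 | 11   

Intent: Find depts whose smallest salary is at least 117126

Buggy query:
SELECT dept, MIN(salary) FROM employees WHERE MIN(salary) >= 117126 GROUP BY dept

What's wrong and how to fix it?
Bug: MIN() in WHERE is a misuse of aggregate

Fix: Replace WHERE with HAVING after the GROUP BY

Corrected query:
SELECT dept, MIN(salary) FROM employees GROUP BY dept HAVING MIN(salary) >= 117126

Result:
dept  | MIN(salary)
------+------------
Legal | 148293     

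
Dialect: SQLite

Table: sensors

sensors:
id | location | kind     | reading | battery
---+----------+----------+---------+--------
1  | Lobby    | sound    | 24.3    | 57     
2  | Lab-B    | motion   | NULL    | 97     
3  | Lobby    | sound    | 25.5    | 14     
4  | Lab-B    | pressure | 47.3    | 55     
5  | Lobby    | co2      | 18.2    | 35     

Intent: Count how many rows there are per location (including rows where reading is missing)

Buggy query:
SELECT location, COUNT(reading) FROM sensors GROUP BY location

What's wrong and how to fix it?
Bug: COUNT(reading) skips NULLs, so groups with missing reading are undercounted

Fix: Replace COUNT(reading) with COUNT(*)

Corrected query:
SELECT location, COUNT(*) FROM sensors GROUP BY location

Result:
location | COUNT(*)
---------+---------
Lab-B    | 2       
Lobby    | 3       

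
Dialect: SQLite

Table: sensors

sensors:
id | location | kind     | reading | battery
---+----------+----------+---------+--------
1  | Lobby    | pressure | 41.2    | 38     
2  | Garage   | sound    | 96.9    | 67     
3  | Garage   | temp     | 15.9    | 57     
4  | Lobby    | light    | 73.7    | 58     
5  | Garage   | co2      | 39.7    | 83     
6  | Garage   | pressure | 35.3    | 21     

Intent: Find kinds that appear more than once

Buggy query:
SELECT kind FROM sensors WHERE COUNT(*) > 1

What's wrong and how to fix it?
Bug: COUNT(*) is an aggregate and cannot be used in WHERE

Fix: GROUP BY kind, then filter groups with HAVING COUNT(*) > 1

Corrected query:
SELECT kind FROM sensors GROUP BY kind HAVING COUNT(*) > 1

Result:
kind    
--------
pressure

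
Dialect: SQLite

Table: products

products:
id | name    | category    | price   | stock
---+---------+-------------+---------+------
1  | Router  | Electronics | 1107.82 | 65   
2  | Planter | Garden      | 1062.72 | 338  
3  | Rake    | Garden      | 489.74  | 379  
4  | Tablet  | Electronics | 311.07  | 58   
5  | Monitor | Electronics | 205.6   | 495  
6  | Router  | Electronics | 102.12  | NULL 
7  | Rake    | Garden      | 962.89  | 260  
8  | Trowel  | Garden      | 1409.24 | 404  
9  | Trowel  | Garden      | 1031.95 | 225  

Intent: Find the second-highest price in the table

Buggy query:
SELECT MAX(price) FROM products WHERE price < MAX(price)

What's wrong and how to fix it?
Bug: The inner MAX is an aggregate inside WHERE, which is not allowed

Fix: Compute the overall MAX in a subquery, then take MAX of rows below it

Corrected query:
SELECT MAX(price) FROM products WHERE price < (SELECT MAX(price) FROM products)

Result:
MAX(price)
----------
1107.82   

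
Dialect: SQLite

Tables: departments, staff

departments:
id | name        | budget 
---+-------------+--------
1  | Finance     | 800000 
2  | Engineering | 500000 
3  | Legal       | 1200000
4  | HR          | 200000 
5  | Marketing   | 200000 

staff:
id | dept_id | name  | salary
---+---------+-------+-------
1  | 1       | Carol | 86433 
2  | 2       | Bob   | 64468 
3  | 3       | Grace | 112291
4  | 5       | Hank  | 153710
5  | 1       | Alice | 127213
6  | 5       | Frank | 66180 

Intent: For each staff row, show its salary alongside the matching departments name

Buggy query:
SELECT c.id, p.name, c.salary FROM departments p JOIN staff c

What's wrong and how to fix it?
Bug: JOIN with no ON clause produces a cartesian product; every staff row pairs with every departments row

Fix: Add ON c.dept_id = p.id to the JOIN

Corrected query:
SELECT c.id, p.name, c.salary FROM departments p JOIN staff c ON c.dept_id = p.id

Result:
id | name        | salary
---+-------------+-------
1  | Finance     | 86433 
2  | Engineering | 64468 
3  | Legal       | 112291
4  | Marketing   | 153710
5  | Finance     | 127213
6  | Marketing   | 66180 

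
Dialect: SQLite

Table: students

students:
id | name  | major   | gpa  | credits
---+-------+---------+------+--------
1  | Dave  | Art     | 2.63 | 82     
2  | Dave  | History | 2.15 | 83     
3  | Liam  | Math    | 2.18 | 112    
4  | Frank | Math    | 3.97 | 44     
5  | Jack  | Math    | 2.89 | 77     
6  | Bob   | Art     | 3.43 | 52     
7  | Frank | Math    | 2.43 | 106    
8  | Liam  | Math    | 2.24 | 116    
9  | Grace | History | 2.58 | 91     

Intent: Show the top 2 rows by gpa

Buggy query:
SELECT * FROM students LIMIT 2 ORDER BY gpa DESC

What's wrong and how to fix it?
Bug: LIMIT must come after ORDER BY

Fix: Sort with ORDER BY, then apply LIMIT

Corrected query:
SELECT * FROM students ORDER BY gpa DESC LIMIT 2

Result:
id | name  | major | gpa  | credits
---+-------+-------+------+--------
4  | Frank | Math  | 3.97 | 44     
6  | Bob   | Art   | 3.43 | 52     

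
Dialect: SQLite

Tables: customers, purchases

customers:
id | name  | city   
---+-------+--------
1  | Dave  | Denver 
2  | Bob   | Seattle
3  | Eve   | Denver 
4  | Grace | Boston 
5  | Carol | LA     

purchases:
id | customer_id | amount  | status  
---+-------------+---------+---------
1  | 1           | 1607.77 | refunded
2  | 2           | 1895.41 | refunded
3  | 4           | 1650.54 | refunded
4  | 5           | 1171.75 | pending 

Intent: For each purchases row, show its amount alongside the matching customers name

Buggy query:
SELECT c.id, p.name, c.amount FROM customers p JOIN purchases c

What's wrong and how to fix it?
Bug: JOIN with no ON clause produces a cartesian product; every purchases row pairs with every customers row

Fix: Add ON c.customer_id = p.id to the JOIN

Corrected query:
SELECT c.id, p.name, c.amount FROM customers p JOIN purchases c ON c.customer_id = p.id

Result:
id | name  | amount 
---+-------+--------
1  | Dave  | 1607.77
2  | Bob   | 1895.41
3  | Grace | 1650.54
4  | Carol | 1171.75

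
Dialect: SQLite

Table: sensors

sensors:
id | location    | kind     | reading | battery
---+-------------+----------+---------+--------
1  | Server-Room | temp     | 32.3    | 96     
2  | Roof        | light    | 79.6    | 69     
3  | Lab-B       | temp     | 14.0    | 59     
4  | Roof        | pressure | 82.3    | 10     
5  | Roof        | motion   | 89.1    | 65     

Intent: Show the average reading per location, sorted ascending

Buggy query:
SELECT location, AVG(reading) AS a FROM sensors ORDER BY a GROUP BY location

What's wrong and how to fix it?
Bug: GROUP BY must precede ORDER BY

Fix: Move ORDER BY to the end, after GROUP BY

Corrected query:
SELECT location, AVG(reading) AS a FROM sensors GROUP BY location ORDER BY a

Result:
location    | a        
------------+----------
Lab-B       | 14       
Server-Room | 32.3     
Roof        | 83.666667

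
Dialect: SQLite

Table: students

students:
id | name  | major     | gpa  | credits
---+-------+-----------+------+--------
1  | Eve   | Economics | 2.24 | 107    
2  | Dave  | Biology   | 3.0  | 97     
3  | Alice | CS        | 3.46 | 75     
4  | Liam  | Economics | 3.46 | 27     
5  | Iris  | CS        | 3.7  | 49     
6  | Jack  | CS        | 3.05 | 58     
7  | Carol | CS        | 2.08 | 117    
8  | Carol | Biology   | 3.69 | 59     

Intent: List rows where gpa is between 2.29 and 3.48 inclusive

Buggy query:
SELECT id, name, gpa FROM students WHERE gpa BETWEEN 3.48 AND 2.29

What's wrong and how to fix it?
Bug: The bounds are reversed; BETWEEN a AND b requires a <= b to match anything

Fix: Write BETWEEN 2.29 AND 3.48

Corrected query:
SELECT id, name, gpa FROM students WHERE gpa BETWEEN 2.29 AND 3.48

Result:
id | name  | gpa 
---+-------+-----
2  | Dave  | 3   
3  | Alice | 3.46
4  | Liam  | 3.46
6  | Jack  | 3.05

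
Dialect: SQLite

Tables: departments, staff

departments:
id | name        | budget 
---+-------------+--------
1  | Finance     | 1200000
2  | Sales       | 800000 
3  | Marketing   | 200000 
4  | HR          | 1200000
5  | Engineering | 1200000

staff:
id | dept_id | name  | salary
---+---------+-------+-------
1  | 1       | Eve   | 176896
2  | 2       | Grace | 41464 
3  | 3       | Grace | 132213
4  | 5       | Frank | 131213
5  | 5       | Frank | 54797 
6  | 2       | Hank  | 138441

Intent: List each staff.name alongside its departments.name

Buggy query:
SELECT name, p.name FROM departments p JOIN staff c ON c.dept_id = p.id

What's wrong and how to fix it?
Bug: Both tables have a 'name' column; the unqualified reference is ambiguous

Fix: Prefix ambiguous columns with the table alias

Corrected query:
SELECT c.name, p.name FROM departments p JOIN staff c ON c.dept_id = p.id

Result:
name  | name       
------+------------
Eve   | Finance    
Grace | Sales      
Grace | Marketing  
Frank | Engineering
Frank | Engineering
Hank  | Sales      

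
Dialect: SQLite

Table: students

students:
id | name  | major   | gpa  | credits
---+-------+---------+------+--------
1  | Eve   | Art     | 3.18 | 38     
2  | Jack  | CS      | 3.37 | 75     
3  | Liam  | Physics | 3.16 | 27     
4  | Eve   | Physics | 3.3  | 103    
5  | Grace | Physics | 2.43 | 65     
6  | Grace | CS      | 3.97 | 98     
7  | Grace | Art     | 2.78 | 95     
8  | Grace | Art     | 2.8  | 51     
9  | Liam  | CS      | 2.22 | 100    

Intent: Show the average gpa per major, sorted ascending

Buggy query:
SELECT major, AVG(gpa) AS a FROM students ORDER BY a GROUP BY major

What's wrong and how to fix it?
Bug: GROUP BY must precede ORDER BY

Fix: Reorder: SELECT … FROM … GROUP BY … ORDER BY …

Corrected query:
SELECT major, AVG(gpa) AS a FROM students GROUP BY major ORDER BY a

Result:
major   | a       
--------+---------
Art     | 2.92    
Physics | 2.963333
CS      | 3.186667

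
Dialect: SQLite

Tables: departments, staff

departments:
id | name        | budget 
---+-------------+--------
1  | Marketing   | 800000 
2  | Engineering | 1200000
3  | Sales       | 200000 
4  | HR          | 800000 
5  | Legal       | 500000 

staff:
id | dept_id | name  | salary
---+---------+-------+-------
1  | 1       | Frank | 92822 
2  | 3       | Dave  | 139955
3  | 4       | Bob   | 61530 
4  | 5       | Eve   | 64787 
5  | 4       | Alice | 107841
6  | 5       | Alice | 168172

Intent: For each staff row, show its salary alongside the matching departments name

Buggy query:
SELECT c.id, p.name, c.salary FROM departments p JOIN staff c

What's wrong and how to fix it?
Bug: JOIN with no ON clause produces a cartesian product; every staff row pairs with every departments row

Fix: Add ON c.dept_id = p.id to the JOIN

Corrected query:
SELECT c.id, p.name, c.salary FROM departments p JOIN staff c ON c.dept_id = p.id

Result:
id | name      | salary
---+-----------+-------
1  | Marketing | 92822 
2  | Sales     | 139955
3  | HR        | 61530 
4  | Legal     | 64787 
5  | HR        | 107841
6  | Legal     | 168172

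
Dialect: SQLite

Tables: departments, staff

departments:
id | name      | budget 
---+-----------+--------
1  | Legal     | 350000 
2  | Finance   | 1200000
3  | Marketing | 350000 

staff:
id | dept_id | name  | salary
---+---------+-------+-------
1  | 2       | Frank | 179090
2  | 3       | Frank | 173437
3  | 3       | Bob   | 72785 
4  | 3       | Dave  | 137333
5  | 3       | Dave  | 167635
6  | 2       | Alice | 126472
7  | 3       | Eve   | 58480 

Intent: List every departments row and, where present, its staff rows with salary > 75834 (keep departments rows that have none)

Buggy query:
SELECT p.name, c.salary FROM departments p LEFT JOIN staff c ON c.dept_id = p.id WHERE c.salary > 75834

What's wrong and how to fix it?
Bug: Filtering c.salary in WHERE discards the NULL rows produced by LEFT JOIN, turning it into an inner join

Fix: Put 'c.salary > 75834' in the JOIN's ON clause instead of WHERE

Corrected query:
SELECT p.name, c.salary FROM departments p LEFT JOIN staff c ON c.dept_id = p.id AND c.salary > 75834

Result:
name      | salary
----------+-------
Legal     | NULL  
Finance   | 126472
Finance   | 179090
Marketing | 137333
Marketing | 167635
Marketing | 173437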